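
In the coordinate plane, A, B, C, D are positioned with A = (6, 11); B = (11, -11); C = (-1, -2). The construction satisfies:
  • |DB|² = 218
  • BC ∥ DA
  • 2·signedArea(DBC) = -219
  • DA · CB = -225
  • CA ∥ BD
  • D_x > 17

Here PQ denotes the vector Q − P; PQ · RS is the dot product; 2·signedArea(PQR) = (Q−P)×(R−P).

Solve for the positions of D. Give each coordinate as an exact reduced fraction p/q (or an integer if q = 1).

1. D_x = 18  [BC ∥ DA ∩ CA ∥ BD]
2. D_y = 2  [BC ∥ DA ∩ CA ∥ BD]
   → D = (18, 2)

D = (18, 2)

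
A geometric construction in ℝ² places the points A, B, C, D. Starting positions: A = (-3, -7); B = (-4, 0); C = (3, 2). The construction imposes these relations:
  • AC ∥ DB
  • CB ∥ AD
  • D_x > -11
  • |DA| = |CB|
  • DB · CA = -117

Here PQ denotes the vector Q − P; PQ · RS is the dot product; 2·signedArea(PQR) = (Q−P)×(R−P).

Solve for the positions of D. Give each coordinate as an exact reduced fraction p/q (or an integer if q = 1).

D = (-10, -9)

1. D_x = -10  [AC ∥ DB ∩ CB ∥ AD]
2. D_y = -9  [AC ∥ DB ∩ CB ∥ AD]
   → D = (-10, -9)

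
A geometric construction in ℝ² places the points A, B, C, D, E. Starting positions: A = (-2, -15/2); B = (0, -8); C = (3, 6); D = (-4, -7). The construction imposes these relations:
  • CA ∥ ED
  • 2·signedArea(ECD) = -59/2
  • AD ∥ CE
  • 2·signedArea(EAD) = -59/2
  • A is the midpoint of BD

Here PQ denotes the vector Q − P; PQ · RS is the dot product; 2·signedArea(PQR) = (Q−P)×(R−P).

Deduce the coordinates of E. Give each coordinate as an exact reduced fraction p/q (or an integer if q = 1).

E = (1, 13/2)

1. E_x = 1  [CA ∥ ED ∩ AD ∥ CE]
2. E_y = 13/2  [CA ∥ ED ∩ AD ∥ CE]
   → E = (1, 13/2)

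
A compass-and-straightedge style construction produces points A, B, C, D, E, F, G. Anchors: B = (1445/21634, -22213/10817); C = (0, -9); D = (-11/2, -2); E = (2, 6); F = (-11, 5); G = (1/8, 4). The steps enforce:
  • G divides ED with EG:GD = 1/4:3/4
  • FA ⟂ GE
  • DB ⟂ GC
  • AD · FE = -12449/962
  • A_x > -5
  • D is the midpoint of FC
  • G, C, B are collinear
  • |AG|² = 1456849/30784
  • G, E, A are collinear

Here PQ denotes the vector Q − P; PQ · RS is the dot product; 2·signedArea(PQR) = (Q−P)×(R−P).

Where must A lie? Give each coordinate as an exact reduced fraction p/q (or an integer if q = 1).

1. A_x = -2203/481  [G, E, A are collinear ∩ FA ⟂ GE]
2. A_y = -490/481  [G, E, A are collinear ∩ FA ⟂ GE]
   → A = (-2203/481, -490/481)

A = (-2203/481, -490/481)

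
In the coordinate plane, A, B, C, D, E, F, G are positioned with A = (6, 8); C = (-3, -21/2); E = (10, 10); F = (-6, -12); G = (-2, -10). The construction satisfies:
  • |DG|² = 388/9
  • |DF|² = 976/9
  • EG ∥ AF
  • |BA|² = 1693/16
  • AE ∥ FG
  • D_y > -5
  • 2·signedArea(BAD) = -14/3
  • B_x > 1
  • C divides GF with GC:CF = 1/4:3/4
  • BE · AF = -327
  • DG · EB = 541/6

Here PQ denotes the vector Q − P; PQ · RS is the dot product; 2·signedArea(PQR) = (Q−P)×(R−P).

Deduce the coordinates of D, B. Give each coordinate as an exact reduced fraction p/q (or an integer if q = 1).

B = (3/2, -5/4)
D = (2/3, -4)

1. B_x = 3/2  [line 12·x + 20·y + 7 = 0 ∩ |BA|² = 1693/16]
2. B_y = -5/4  [line 12·x + 20·y + 7 = 0 ∩ |BA|² = 1693/16]
   → B = (3/2, -5/4)
3. D_x = 2/3  [DG · EB = 541/6 ∩ 2·signedArea(BAD) = -14/3]
4. D_y = -4  [DG · EB = 541/6 ∩ 2·signedArea(BAD) = -14/3]
   → D = (2/3, -4)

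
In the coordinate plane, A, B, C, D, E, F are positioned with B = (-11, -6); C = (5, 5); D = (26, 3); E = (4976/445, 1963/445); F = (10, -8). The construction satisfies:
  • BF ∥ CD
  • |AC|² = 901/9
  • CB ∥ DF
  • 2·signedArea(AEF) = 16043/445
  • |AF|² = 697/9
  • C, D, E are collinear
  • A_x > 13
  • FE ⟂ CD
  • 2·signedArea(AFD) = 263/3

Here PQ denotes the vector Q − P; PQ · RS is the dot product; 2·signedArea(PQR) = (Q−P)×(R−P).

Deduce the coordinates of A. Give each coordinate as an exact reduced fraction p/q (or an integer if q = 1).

1. A_x = 41/3  [2·signedArea(AEF) = 16043/445 ∩ 2·signedArea(AFD) = 263/3]
2. A_y = 0  [2·signedArea(AEF) = 16043/445 ∩ 2·signedArea(AFD) = 263/3]
   → A = (41/3, 0)

A = (41/3, 0)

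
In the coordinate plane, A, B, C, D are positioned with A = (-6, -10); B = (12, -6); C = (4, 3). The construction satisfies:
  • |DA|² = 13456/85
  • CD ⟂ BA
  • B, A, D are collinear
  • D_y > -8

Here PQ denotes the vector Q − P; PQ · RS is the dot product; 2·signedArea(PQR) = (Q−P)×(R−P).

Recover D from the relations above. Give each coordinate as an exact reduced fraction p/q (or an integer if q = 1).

D = (534/85, -618/85)

1. D_x = 534/85  [B, A, D are collinear ∩ CD ⟂ BA]
2. D_y = -618/85  [B, A, D are collinear ∩ CD ⟂ BA]
   → D = (534/85, -618/85)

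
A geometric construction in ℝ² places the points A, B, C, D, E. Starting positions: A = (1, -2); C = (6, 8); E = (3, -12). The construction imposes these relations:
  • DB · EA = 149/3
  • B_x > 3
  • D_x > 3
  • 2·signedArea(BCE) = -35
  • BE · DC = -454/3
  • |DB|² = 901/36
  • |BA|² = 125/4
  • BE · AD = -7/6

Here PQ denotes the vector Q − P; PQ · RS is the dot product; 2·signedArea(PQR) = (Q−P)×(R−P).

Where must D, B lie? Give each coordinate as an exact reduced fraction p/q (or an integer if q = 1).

B = (7/2, 3)
D = (10/3, -2)

1. B_x = 7/2  [line 20·x + -3·y + -61 = 0 ∩ |BA|² = 125/4]
2. B_y = 3  [line 20·x + -3·y + -61 = 0 ∩ |BA|² = 125/4]
   → B = (7/2, 3)
3. D_x = 10/3  [DB · EA = 149/3 ∩ BE · DC = -454/3]
4. D_y = -2  [DB · EA = 149/3 ∩ BE · DC = -454/3]
   → D = (10/3, -2)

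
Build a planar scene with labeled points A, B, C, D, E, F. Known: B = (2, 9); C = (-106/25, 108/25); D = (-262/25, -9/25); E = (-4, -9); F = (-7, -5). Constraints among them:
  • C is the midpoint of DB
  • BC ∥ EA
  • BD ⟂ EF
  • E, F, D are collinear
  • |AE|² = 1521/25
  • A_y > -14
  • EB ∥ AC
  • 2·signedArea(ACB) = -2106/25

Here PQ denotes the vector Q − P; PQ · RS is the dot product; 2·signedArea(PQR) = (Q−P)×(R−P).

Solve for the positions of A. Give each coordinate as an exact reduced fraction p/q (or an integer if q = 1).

A = (-256/25, -342/25)

1. A_x = -256/25  [EB ∥ AC ∩ BC ∥ EA]
2. A_y = -342/25  [EB ∥ AC ∩ BC ∥ EA]
   → A = (-256/25, -342/25)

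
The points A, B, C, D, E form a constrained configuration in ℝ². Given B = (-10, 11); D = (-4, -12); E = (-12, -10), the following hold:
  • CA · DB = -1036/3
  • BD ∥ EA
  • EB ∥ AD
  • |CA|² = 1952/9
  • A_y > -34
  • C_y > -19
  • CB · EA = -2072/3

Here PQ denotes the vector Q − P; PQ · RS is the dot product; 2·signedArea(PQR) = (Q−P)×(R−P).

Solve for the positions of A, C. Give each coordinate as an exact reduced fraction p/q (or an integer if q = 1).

A = (-6, -33)
C = (-22/3, -55/3)

1. A_x = -6  [EB ∥ AD ∩ BD ∥ EA]
2. A_y = -33  [EB ∥ AD ∩ BD ∥ EA]
   → A = (-6, -33)
3. C_x = -22/3  [line 6·x + -23·y + -1133/3 = 0 ∩ |CA|² = 1952/9]
4. C_y = -55/3  [line 6·x + -23·y + -1133/3 = 0 ∩ |CA|² = 1952/9]
   → C = (-22/3, -55/3)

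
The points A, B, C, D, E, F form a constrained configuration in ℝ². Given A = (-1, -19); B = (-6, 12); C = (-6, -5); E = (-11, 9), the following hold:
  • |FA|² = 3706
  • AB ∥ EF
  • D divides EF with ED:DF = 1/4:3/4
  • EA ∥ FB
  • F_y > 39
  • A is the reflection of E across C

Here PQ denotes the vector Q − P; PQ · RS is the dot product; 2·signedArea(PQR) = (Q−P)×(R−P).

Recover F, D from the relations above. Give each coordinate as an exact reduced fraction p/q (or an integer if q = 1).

D = (-49/4, 67/4)
F = (-16, 40)

1. F_x = -16  [EA ∥ FB ∩ AB ∥ EF]
2. F_y = 40  [EA ∥ FB ∩ AB ∥ EF]
   → F = (-16, 40)
3. D_x = -49/4  [D divides EF with ED:DF = 1/4:3/4]
4. D_y = 67/4  [D divides EF with ED:DF = 1/4:3/4]
   → D = (-49/4, 67/4)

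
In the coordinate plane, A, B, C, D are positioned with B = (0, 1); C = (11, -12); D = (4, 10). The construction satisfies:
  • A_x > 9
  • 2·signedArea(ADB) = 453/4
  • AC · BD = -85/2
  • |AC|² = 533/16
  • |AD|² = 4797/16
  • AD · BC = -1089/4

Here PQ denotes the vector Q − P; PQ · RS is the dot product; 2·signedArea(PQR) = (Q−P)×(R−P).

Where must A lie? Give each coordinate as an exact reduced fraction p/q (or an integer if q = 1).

1. A_x = 37/4  [AD · BC = -1089/4 ∩ AC · BD = -85/2]
2. A_y = -13/2  [AD · BC = -1089/4 ∩ AC · BD = -85/2]
   → A = (37/4, -13/2)

A = (37/4, -13/2)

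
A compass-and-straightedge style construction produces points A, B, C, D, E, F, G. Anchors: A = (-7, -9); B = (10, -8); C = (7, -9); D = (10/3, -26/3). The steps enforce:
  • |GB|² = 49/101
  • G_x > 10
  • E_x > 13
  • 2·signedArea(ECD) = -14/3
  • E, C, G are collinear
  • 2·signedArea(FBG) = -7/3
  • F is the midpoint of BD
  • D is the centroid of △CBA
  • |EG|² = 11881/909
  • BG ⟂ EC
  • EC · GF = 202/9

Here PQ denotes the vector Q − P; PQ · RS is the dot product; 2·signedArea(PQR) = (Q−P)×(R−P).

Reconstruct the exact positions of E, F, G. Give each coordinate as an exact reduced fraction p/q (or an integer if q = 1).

1. F_x = 20/3  [F is the midpoint of BD]
2. F_y = -25/3  [F is the midpoint of BD]
   → F = (20/3, -25/3)
3. G_x = 1017/101  [line -1/3·x + 10/3·y + 97/3 = 0 ∩ |GB|² = 49/101]
4. G_y = -878/101  [line -1/3·x + 10/3·y + 97/3 = 0 ∩ |GB|² = 49/101]
   → G = (1017/101, -878/101)
5. E_x = 41/3  [2·signedArea(ECD) = -14/3 ∩ E, C, G are collinear]
6. E_y = -25/3  [2·signedArea(ECD) = -14/3 ∩ E, C, G are collinear]
   → E = (41/3, -25/3)

E = (41/3, -25/3)
F = (20/3, -25/3)
G = (1017/101, -878/101)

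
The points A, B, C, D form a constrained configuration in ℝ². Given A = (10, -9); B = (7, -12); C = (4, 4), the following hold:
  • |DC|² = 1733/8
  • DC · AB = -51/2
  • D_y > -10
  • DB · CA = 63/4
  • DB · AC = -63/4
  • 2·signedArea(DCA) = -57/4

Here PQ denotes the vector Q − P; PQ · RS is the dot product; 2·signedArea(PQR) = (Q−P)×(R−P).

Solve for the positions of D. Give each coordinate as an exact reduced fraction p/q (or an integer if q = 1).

D = (37/4, -39/4)

1. D_x = 37/4  [DB · CA = 63/4 ∩ 2·signedArea(DCA) = -57/4]
2. D_y = -39/4  [DB · CA = 63/4 ∩ 2·signedArea(DCA) = -57/4]
   → D = (37/4, -39/4)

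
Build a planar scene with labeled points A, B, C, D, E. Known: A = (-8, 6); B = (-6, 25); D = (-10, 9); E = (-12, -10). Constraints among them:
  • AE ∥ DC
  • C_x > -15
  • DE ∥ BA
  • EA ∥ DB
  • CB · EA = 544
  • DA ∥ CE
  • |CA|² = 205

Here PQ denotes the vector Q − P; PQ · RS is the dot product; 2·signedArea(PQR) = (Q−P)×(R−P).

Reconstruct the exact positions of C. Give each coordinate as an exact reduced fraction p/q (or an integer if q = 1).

C = (-14, -7)

1. C_x = -14  [DA ∥ CE ∩ AE ∥ DC]
2. C_y = -7  [DA ∥ CE ∩ AE ∥ DC]
   → C = (-14, -7)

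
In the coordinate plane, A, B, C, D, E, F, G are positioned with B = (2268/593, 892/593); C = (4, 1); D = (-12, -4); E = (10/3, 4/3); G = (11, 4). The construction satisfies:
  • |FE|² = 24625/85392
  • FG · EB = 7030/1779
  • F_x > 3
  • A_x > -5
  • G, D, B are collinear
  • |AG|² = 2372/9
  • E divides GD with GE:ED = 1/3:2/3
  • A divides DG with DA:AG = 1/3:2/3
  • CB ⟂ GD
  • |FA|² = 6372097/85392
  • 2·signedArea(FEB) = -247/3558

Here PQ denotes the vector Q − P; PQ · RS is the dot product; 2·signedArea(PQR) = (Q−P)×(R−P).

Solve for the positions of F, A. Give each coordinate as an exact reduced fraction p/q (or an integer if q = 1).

1. F_x = 2294/593  [2·signedArea(FEB) = -247/3558 ∩ FG · EB = 7030/1779]
2. F_y = 3269/2372  [2·signedArea(FEB) = -247/3558 ∩ FG · EB = 7030/1779]
   → F = (2294/593, 3269/2372)
3. A_x = -13/3  [A divides DG with DA:AG = 1/3:2/3]
4. A_y = -4/3  [A divides DG with DA:AG = 1/3:2/3]
   → A = (-13/3, -4/3)

A = (-13/3, -4/3)
F = (2294/593, 3269/2372)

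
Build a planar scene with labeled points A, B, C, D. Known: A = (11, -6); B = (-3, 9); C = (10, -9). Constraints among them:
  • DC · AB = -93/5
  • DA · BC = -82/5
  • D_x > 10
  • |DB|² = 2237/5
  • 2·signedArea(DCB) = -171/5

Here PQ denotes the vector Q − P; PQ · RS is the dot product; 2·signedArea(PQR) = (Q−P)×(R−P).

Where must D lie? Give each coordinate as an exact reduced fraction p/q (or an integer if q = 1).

1. D_x = 53/5  [DA · BC = -82/5 ∩ DC · AB = -93/5]
2. D_y = -36/5  [DA · BC = -82/5 ∩ DC · AB = -93/5]
   → D = (53/5, -36/5)

D = (53/5, -36/5)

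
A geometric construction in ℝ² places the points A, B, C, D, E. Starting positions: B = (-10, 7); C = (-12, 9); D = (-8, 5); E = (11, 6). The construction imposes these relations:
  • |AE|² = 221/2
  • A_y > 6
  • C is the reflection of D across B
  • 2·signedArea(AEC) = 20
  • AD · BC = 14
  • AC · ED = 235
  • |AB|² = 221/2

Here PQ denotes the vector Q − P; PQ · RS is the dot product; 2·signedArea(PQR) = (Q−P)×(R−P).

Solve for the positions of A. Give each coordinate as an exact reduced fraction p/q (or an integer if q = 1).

1. A_x = 1/2  [AC · ED = 235 ∩ AD · BC = 14]
2. A_y = 13/2  [AC · ED = 235 ∩ AD · BC = 14]
   → A = (1/2, 13/2)

A = (1/2, 13/2)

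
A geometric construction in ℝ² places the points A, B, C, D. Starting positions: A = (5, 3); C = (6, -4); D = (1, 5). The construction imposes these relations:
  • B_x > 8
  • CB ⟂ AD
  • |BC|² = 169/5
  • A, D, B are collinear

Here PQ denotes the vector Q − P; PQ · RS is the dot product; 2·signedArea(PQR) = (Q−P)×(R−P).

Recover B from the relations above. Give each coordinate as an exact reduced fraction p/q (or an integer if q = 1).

1. B_x = 43/5  [A, D, B are collinear ∩ CB ⟂ AD]
2. B_y = 6/5  [A, D, B are collinear ∩ CB ⟂ AD]
   → B = (43/5, 6/5)

B = (43/5, 6/5)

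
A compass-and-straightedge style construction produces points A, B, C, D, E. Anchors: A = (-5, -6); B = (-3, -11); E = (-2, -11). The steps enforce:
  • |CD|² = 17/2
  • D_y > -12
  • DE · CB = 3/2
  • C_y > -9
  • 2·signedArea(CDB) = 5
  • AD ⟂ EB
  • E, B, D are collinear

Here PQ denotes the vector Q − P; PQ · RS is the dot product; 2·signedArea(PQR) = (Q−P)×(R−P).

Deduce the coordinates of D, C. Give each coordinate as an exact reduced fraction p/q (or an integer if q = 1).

C = (-7/2, -17/2)
D = (-5, -11)

1. D_x = -5  [E, B, D are collinear ∩ AD ⟂ EB]
2. D_y = -11  [E, B, D are collinear ∩ AD ⟂ EB]
   → D = (-5, -11)
3. C_x = -7/2  [2·signedArea(CDB) = 5 ∩ DE · CB = 3/2]
4. C_y = -17/2  [2·signedArea(CDB) = 5 ∩ DE · CB = 3/2]
   → C = (-7/2, -17/2)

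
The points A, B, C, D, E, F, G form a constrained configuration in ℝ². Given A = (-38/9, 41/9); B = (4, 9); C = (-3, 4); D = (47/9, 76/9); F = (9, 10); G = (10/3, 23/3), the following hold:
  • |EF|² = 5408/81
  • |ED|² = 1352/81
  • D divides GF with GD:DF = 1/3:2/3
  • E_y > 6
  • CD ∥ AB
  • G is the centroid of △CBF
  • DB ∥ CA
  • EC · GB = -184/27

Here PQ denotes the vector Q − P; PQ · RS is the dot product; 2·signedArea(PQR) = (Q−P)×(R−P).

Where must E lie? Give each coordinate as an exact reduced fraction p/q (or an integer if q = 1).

E = (13/9, 62/9)

1. E_x = 13/9  [line -2/3·x + -4/3·y + 274/27 = 0 ∩ |ED|² = 1352/81]
2. E_y = 62/9  [line -2/3·x + -4/3·y + 274/27 = 0 ∩ |ED|² = 1352/81]
   → E = (13/9, 62/9)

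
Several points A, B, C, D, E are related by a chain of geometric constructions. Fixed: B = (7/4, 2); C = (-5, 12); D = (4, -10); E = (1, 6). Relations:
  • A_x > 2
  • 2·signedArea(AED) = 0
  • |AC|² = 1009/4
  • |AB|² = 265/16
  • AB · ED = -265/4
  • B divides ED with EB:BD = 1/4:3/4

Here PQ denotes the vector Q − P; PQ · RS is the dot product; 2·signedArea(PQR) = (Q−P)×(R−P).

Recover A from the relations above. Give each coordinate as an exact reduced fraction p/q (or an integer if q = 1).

1. A_x = 5/2  [2·signedArea(AED) = 0 ∩ AB · ED = -265/4]
2. A_y = -2  [2·signedArea(AED) = 0 ∩ AB · ED = -265/4]
   → A = (5/2, -2)

A = (5/2, -2)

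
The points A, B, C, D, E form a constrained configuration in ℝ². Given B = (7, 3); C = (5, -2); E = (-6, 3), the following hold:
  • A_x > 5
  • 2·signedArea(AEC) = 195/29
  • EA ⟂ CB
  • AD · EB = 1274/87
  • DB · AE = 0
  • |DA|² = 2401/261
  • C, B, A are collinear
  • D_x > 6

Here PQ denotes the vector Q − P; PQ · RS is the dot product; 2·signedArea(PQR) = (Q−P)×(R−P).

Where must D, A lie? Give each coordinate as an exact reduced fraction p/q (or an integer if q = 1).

1. A_x = 151/29  [C, B, A are collinear ∩ EA ⟂ CB]
2. A_y = -43/29  [C, B, A are collinear ∩ EA ⟂ CB]
   → A = (151/29, -43/29)
3. D_x = 19/3  [DB · AE = 0 ∩ AD · EB = 1274/87]
4. D_y = 4/3  [DB · AE = 0 ∩ AD · EB = 1274/87]
   → D = (19/3, 4/3)

A = (151/29, -43/29)
D = (19/3, 4/3)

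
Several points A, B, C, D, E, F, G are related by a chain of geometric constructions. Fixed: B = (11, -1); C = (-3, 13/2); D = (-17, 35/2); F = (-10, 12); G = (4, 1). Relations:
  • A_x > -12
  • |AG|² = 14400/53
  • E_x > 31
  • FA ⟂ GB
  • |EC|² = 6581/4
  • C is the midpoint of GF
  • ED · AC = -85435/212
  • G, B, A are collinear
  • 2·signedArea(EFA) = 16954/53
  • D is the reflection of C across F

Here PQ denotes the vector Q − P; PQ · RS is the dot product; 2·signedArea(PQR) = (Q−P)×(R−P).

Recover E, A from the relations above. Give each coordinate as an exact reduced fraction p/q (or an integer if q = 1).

A = (-628/53, 293/53)
E = (32, -14)

1. A_x = -628/53  [G, B, A are collinear ∩ FA ⟂ GB]
2. A_y = 293/53  [G, B, A are collinear ∩ FA ⟂ GB]
   → A = (-628/53, 293/53)
3. E_x = 32  [ED · AC = -85435/212 ∩ 2·signedArea(EFA) = 16954/53]
4. E_y = -14  [ED · AC = -85435/212 ∩ 2·signedArea(EFA) = 16954/53]
   → E = (32, -14)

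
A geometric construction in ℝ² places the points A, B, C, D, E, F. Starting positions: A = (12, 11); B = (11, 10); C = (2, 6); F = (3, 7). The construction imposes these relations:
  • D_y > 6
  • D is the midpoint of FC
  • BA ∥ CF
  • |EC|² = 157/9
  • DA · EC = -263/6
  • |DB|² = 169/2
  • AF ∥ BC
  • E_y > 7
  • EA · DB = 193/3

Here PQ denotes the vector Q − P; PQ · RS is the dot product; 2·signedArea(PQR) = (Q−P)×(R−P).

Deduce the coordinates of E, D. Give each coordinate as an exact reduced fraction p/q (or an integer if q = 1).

1. D_x = 5/2  [D is the midpoint of FC]
2. D_y = 13/2  [D is the midpoint of FC]
   → D = (5/2, 13/2)
3. E_x = 17/3  [EA · DB = 193/3 ∩ DA · EC = -263/6]
4. E_y = 8  [EA · DB = 193/3 ∩ DA · EC = -263/6]
   → E = (17/3, 8)

D = (5/2, 13/2)
E = (17/3, 8)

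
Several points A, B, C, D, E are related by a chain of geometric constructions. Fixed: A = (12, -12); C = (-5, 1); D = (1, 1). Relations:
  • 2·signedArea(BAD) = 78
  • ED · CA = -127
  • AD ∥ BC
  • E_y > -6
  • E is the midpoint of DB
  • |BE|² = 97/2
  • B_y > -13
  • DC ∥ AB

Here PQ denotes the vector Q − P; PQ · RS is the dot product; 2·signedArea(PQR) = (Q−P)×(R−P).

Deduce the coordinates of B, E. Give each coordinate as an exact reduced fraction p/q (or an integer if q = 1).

1. B_x = 6  [AD ∥ BC ∩ DC ∥ AB]
2. B_y = -12  [AD ∥ BC ∩ DC ∥ AB]
   → B = (6, -12)
3. E_x = 7/2  [E is the midpoint of DB]
4. E_y = -11/2  [E is the midpoint of DB]
   → E = (7/2, -11/2)

B = (6, -12)
E = (7/2, -11/2)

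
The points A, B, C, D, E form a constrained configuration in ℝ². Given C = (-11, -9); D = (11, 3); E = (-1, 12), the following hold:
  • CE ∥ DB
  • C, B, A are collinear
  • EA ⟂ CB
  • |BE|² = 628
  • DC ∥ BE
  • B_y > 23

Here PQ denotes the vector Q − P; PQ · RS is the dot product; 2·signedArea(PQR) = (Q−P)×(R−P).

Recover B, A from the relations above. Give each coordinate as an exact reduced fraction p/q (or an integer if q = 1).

1. B_x = 21  [DC ∥ BE ∩ CE ∥ DB]
2. B_y = 24  [DC ∥ BE ∩ CE ∥ DB]
   → B = (21, 24)
3. A_x = 9173/2113  [C, B, A are collinear ∩ EA ⟂ CB]
4. A_y = 14412/2113  [C, B, A are collinear ∩ EA ⟂ CB]
   → A = (9173/2113, 14412/2113)

A = (9173/2113, 14412/2113)
B = (21, 24)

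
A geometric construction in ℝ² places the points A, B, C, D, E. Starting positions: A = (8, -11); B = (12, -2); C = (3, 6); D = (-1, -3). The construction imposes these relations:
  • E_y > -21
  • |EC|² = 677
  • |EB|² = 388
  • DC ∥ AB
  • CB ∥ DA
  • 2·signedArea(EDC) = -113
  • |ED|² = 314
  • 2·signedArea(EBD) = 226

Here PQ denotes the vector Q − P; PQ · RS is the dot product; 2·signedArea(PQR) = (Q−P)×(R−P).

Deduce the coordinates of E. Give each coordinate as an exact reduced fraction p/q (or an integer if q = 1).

1. E_x = 4  [2·signedArea(EBD) = 226 ∩ 2·signedArea(EDC) = -113]
2. E_y = -20  [2·signedArea(EBD) = 226 ∩ 2·signedArea(EDC) = -113]
   → E = (4, -20)

E = (4, -20)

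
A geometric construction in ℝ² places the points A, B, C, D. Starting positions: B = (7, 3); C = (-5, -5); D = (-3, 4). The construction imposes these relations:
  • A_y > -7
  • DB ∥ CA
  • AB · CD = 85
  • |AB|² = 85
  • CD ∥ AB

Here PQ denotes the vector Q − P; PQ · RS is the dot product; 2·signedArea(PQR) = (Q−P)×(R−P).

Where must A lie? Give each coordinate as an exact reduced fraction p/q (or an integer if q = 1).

1. A_x = 5  [CD ∥ AB ∩ DB ∥ CA]
2. A_y = -6  [CD ∥ AB ∩ DB ∥ CA]
   → A = (5, -6)

A = (5, -6)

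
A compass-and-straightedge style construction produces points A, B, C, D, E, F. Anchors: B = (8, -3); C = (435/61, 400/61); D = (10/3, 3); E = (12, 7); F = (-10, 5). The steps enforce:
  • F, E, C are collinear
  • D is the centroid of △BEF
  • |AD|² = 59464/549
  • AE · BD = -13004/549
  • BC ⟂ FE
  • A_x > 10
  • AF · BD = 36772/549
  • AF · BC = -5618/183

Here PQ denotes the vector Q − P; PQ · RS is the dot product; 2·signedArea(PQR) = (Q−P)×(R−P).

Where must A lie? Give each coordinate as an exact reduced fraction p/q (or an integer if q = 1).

A = (2000/183, 617/61)

1. A_x = 2000/183  [AF · BD = 36772/549 ∩ AF · BC = -5618/183]
2. A_y = 617/61  [AF · BD = 36772/549 ∩ AF · BC = -5618/183]
   → A = (2000/183, 617/61)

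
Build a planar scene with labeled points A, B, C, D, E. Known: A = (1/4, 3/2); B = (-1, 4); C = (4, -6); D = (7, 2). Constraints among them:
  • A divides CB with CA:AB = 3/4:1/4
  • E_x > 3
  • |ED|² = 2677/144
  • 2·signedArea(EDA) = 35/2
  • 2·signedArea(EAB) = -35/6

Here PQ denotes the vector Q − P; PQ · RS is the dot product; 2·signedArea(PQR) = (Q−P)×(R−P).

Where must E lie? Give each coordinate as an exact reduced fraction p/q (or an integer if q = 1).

E = (15/4, -5/6)

1. E_x = 15/4  [2·signedArea(EAB) = -35/6 ∩ 2·signedArea(EDA) = 35/2]
2. E_y = -5/6  [2·signedArea(EAB) = -35/6 ∩ 2·signedArea(EDA) = 35/2]
   → E = (15/4, -5/6)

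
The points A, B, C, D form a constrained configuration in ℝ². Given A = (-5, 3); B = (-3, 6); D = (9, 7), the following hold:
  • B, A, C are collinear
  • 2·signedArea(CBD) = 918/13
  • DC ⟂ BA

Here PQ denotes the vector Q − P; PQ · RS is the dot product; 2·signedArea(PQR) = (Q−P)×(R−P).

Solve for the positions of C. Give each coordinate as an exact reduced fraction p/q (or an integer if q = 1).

1. C_x = 15/13  [B, A, C are collinear ∩ DC ⟂ BA]
2. C_y = 159/13  [B, A, C are collinear ∩ DC ⟂ BA]
   → C = (15/13, 159/13)

C = (15/13, 159/13)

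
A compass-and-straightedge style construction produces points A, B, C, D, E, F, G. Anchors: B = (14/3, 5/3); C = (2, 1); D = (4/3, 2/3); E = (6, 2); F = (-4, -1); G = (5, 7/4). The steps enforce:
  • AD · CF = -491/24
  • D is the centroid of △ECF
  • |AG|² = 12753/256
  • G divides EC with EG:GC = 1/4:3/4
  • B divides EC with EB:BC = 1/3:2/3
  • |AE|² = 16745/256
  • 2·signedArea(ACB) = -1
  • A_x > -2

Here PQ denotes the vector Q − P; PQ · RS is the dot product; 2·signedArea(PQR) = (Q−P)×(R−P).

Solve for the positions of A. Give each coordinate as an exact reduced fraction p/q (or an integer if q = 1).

1. A_x = -7/4  [2·signedArea(ACB) = -1 ∩ AD · CF = -491/24]
2. A_y = -5/16  [2·signedArea(ACB) = -1 ∩ AD · CF = -491/24]
   → A = (-7/4, -5/16)

A = (-7/4, -5/16)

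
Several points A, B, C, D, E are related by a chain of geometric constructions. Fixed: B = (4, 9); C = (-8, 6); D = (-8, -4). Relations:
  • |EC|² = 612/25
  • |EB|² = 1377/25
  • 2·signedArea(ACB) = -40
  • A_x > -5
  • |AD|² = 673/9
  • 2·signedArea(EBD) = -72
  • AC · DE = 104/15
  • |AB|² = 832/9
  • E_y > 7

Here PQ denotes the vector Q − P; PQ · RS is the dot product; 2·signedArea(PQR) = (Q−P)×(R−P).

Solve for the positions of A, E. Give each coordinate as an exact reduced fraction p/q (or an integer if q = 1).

1. A_x = -4  [line -3·x + 12·y + -56 = 0 ∩ |AD|² = 673/9]
2. A_y = 11/3  [line -3·x + 12·y + -56 = 0 ∩ |AD|² = 673/9]
   → A = (-4, 11/3)
3. E_x = -16/5  [AC · DE = 104/15 ∩ 2·signedArea(EBD) = -72]
4. E_y = 36/5  [AC · DE = 104/15 ∩ 2·signedArea(EBD) = -72]
   → E = (-16/5, 36/5)

A = (-4, 11/3)
E = (-16/5, 36/5)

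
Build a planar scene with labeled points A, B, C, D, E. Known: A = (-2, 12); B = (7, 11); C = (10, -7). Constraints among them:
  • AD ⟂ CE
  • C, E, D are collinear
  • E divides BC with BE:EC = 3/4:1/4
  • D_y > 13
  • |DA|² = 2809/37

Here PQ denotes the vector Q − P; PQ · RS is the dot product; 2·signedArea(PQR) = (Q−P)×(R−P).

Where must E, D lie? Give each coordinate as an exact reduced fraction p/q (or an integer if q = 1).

1. E_x = 37/4  [E divides BC with BE:EC = 3/4:1/4]
2. E_y = -5/2  [E divides BC with BE:EC = 3/4:1/4]
   → E = (37/4, -5/2)
3. D_x = 244/37  [C, E, D are collinear ∩ AD ⟂ CE]
4. D_y = 497/37  [C, E, D are collinear ∩ AD ⟂ CE]
   → D = (244/37, 497/37)

D = (244/37, 497/37)
E = (37/4, -5/2)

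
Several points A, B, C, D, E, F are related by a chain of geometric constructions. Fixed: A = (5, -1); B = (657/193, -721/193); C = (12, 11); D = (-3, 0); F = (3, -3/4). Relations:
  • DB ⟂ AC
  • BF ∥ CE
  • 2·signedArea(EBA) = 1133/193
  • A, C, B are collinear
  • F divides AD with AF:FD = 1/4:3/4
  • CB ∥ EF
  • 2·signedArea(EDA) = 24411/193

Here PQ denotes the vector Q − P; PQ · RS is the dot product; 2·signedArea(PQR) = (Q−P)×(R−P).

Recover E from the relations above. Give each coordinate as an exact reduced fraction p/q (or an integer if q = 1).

E = (2238/193, 10797/772)

1. E_x = 2238/193  [CB ∥ EF ∩ BF ∥ CE]
2. E_y = 10797/772  [CB ∥ EF ∩ BF ∥ CE]
   → E = (2238/193, 10797/772)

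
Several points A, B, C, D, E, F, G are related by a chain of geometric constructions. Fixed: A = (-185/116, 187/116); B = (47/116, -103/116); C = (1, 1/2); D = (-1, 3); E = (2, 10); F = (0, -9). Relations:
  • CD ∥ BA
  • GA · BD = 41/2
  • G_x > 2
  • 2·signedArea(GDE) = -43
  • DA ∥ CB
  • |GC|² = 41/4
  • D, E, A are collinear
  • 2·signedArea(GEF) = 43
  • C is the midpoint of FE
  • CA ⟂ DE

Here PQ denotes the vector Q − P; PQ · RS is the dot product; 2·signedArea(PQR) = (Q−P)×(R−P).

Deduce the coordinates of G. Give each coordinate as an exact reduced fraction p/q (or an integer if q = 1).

G = (3, -2)

1. G_x = 3  [2·signedArea(GDE) = -43 ∩ GA · BD = 41/2]
2. G_y = -2  [2·signedArea(GDE) = -43 ∩ GA · BD = 41/2]
   → G = (3, -2)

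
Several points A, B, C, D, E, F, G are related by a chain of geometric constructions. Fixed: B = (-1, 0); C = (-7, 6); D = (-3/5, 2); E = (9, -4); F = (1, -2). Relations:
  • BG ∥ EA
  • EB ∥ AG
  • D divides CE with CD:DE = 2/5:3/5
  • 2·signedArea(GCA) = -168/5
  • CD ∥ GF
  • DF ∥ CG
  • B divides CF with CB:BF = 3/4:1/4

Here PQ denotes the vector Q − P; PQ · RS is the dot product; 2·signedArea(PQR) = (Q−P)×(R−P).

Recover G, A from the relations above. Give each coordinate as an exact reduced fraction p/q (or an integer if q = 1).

1. G_x = -27/5  [CD ∥ GF ∩ DF ∥ CG]
2. G_y = 2  [CD ∥ GF ∩ DF ∥ CG]
   → G = (-27/5, 2)
3. A_x = 23/5  [EB ∥ AG ∩ BG ∥ EA]
4. A_y = -2  [EB ∥ AG ∩ BG ∥ EA]
   → A = (23/5, -2)

A = (23/5, -2)
G = (-27/5, 2)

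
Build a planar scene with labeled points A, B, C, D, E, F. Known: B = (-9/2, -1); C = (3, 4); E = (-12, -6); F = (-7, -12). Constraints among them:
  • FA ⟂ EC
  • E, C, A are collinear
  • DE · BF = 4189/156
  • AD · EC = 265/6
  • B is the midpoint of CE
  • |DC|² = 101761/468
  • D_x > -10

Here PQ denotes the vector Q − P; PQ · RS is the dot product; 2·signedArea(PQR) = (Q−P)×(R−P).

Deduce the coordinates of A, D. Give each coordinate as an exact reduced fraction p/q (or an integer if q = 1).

A = (-147/13, -72/13)
D = (-241/26, -163/39)

1. A_x = -147/13  [E, C, A are collinear ∩ FA ⟂ EC]
2. A_y = -72/13  [E, C, A are collinear ∩ FA ⟂ EC]
   → A = (-147/13, -72/13)
3. D_x = -241/26  [DE · BF = 4189/156 ∩ AD · EC = 265/6]
4. D_y = -163/39  [DE · BF = 4189/156 ∩ AD · EC = 265/6]
   → D = (-241/26, -163/39)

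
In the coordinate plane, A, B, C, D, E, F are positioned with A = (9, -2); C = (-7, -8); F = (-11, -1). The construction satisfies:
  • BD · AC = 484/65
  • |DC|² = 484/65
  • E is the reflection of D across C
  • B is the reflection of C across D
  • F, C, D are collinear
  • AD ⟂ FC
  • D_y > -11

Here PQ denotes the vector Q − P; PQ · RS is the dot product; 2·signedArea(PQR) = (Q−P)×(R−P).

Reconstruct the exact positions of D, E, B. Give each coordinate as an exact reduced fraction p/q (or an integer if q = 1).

B = (-279/65, -828/65)
D = (-367/65, -674/65)
E = (-543/65, -366/65)

1. D_x = -367/65  [F, C, D are collinear ∩ AD ⟂ FC]
2. D_y = -674/65  [F, C, D are collinear ∩ AD ⟂ FC]
   → D = (-367/65, -674/65)
3. E_x = -543/65  [E is the reflection of D across C]
4. E_y = -366/65  [E is the reflection of D across C]
   → E = (-543/65, -366/65)
5. B_x = -279/65  [B is the reflection of C across D]
6. B_y = -828/65  [B is the reflection of C across D]
   → B = (-279/65, -828/65)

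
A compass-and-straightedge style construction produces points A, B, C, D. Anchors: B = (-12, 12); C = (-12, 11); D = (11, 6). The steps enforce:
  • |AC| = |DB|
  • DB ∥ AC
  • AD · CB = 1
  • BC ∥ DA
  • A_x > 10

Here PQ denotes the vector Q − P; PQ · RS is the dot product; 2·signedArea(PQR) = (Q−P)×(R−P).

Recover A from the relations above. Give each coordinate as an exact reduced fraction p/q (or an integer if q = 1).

1. A_x = 11  [DB ∥ AC ∩ BC ∥ DA]
2. A_y = 5  [DB ∥ AC ∩ BC ∥ DA]
   → A = (11, 5)

A = (11, 5)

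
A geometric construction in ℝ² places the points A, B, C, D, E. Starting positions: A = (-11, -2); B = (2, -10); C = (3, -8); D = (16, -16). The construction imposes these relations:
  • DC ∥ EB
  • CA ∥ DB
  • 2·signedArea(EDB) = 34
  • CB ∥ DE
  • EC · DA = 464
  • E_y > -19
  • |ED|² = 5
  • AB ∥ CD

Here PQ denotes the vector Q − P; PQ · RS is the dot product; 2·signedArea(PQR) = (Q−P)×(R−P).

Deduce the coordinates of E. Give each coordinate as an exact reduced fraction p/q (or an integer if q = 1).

1. E_x = 15  [DC ∥ EB ∩ CB ∥ DE]
2. E_y = -18  [DC ∥ EB ∩ CB ∥ DE]
   → E = (15, -18)

E = (15, -18)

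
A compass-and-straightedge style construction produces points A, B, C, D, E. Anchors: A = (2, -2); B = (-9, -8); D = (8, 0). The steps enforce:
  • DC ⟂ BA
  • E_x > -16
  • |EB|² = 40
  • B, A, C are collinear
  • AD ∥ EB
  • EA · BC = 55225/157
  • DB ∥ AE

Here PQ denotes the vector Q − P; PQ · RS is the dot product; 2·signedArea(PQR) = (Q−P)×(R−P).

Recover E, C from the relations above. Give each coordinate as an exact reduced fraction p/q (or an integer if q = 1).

C = (1172/157, 154/157)
E = (-15, -10)

1. E_x = -15  [AD ∥ EB ∩ DB ∥ AE]
2. E_y = -10  [AD ∥ EB ∩ DB ∥ AE]
   → E = (-15, -10)
3. C_x = 1172/157  [B, A, C are collinear ∩ DC ⟂ BA]
4. C_y = 154/157  [B, A, C are collinear ∩ DC ⟂ BA]
   → C = (1172/157, 154/157)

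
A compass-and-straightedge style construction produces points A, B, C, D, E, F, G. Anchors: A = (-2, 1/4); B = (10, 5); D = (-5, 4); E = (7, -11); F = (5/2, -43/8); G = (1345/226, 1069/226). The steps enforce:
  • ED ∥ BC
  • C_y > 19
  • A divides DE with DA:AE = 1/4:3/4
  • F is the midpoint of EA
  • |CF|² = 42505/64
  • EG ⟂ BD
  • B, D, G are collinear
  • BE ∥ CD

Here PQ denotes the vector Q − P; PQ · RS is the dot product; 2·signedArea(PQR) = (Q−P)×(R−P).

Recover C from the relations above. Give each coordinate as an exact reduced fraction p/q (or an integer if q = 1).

C = (-2, 20)

1. C_x = -2  [BE ∥ CD ∩ ED ∥ BC]
2. C_y = 20  [BE ∥ CD ∩ ED ∥ BC]
   → C = (-2, 20)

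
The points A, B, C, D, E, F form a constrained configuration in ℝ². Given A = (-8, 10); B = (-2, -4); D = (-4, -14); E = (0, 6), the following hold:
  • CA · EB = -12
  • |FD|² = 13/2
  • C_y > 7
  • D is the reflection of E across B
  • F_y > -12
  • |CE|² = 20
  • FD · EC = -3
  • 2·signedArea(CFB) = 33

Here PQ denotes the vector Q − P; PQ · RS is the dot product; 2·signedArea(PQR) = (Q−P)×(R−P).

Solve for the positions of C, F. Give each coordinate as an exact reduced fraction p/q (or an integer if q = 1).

C = (-4, 8)
F = (-7/2, -23/2)

1. C_x = -4  [line 2·x + 10·y + -72 = 0 ∩ |CE|² = 20]
2. C_y = 8  [line 2·x + 10·y + -72 = 0 ∩ |CE|² = 20]
   → C = (-4, 8)
3. F_x = -7/2  [2·signedArea(CFB) = 33 ∩ FD · EC = -3]
4. F_y = -23/2  [2·signedArea(CFB) = 33 ∩ FD · EC = -3]
   → F = (-7/2, -23/2)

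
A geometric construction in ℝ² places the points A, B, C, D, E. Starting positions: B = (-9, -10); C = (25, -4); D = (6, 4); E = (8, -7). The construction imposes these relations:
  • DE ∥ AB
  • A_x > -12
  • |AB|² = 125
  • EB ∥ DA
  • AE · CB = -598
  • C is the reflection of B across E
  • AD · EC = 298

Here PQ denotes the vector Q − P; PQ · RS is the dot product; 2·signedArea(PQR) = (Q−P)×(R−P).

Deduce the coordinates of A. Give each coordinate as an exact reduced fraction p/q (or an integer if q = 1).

A = (-11, 1)

1. A_x = -11  [DE ∥ AB ∩ EB ∥ DA]
2. A_y = 1  [DE ∥ AB ∩ EB ∥ DA]
   → A = (-11, 1)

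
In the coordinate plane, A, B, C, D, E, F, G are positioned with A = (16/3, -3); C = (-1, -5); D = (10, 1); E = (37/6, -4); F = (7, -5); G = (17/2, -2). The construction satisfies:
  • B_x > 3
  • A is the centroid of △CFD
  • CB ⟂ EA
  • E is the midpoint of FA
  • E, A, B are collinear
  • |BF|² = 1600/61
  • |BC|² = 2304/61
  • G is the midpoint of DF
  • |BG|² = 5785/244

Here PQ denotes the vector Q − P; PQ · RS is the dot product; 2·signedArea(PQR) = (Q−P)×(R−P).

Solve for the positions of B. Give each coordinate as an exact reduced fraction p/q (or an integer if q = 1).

B = (227/61, -65/61)

1. B_x = 227/61  [E, A, B are collinear ∩ CB ⟂ EA]
2. B_y = -65/61  [E, A, B are collinear ∩ CB ⟂ EA]
   → B = (227/61, -65/61)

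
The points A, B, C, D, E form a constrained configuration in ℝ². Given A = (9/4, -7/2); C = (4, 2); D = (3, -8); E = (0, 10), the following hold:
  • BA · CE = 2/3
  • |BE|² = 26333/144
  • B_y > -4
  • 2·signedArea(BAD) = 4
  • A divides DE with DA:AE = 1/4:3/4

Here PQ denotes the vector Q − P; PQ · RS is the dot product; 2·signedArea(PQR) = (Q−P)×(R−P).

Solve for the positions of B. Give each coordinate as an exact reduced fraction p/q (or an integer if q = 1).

B = (37/12, -19/6)

1. B_x = 37/12  [2·signedArea(BAD) = 4 ∩ BA · CE = 2/3]
2. B_y = -19/6  [2·signedArea(BAD) = 4 ∩ BA · CE = 2/3]
   → B = (37/12, -19/6)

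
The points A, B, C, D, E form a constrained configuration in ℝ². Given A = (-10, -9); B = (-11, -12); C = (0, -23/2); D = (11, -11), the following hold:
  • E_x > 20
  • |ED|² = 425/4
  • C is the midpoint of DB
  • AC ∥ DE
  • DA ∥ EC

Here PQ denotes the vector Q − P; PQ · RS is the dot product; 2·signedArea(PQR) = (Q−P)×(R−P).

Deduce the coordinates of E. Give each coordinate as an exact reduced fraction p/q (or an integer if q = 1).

E = (21, -27/2)

1. E_x = 21  [DA ∥ EC ∩ AC ∥ DE]
2. E_y = -27/2  [DA ∥ EC ∩ AC ∥ DE]
   → E = (21, -27/2)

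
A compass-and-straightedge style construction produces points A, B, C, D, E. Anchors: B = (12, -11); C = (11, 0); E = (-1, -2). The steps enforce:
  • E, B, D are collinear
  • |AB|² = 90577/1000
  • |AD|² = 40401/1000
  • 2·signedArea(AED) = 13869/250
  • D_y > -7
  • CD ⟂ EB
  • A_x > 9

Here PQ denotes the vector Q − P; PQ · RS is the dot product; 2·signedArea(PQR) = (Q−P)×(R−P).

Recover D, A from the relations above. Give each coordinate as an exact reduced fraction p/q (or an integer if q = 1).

1. D_x = 772/125  [E, B, D are collinear ∩ CD ⟂ EB]
2. D_y = -871/125  [E, B, D are collinear ∩ CD ⟂ EB]
   → D = (772/125, -871/125)
3. A_x = 4897/500  [line 621/125·x + 897/125·y + -9039/250 = 0 ∩ |AD|² = 40401/1000]
4. A_y = -871/500  [line 621/125·x + 897/125·y + -9039/250 = 0 ∩ |AD|² = 40401/1000]
   → A = (4897/500, -871/500)

A = (4897/500, -871/500)
D = (772/125, -871/125)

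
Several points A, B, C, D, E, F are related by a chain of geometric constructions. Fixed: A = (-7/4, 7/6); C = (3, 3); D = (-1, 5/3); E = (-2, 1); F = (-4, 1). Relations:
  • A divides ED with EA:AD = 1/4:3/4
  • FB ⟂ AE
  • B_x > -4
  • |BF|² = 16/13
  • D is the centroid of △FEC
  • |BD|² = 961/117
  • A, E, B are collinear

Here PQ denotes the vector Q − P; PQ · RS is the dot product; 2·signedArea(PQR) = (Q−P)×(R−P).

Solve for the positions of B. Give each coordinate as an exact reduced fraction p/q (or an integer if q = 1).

B = (-44/13, 1/13)

1. B_x = -44/13  [A, E, B are collinear ∩ FB ⟂ AE]
2. B_y = 1/13  [A, E, B are collinear ∩ FB ⟂ AE]
   → B = (-44/13, 1/13)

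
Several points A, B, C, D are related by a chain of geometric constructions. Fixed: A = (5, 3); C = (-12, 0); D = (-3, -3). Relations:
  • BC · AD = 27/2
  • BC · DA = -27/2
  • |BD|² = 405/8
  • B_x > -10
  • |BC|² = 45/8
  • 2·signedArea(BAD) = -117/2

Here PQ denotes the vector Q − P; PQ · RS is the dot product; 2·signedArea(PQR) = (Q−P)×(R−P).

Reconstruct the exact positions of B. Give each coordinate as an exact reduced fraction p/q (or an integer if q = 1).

1. B_x = -39/4  [2·signedArea(BAD) = -117/2 ∩ BC · DA = -27/2]
2. B_y = -3/4  [2·signedArea(BAD) = -117/2 ∩ BC · DA = -27/2]
   → B = (-39/4, -3/4)

B = (-39/4, -3/4)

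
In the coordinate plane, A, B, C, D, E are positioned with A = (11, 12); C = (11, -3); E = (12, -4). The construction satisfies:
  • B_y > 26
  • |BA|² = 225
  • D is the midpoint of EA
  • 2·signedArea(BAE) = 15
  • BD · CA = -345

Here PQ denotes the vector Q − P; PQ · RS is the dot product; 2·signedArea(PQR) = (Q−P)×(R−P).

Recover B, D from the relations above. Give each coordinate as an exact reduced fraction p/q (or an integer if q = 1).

B = (11, 27)
D = (23/2, 4)

1. B_x = 11  [line 16·x + 1·y + -203 = 0 ∩ |BA|² = 225]
2. B_y = 27  [line 16·x + 1·y + -203 = 0 ∩ |BA|² = 225]
   → B = (11, 27)
3. D_x = 23/2  [D is the midpoint of EA]
4. D_y = 4  [D is the midpoint of EA]
   → D = (23/2, 4)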